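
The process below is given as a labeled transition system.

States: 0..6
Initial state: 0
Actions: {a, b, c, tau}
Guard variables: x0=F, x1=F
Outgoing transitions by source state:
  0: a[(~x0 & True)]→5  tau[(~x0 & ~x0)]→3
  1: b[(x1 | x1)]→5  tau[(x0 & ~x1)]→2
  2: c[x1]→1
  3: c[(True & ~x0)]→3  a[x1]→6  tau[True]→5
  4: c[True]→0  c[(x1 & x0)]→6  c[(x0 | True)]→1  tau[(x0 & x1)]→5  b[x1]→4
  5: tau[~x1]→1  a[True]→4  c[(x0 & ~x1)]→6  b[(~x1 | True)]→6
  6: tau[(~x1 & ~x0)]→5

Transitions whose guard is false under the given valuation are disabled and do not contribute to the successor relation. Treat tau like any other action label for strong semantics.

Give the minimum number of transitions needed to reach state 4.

Answer: 2

Working:
BFS to 4:
  depth 0: {0}
  depth 1: {3,5}
  depth 2: {1,4,6}
depth(4)=2, e.g. a·a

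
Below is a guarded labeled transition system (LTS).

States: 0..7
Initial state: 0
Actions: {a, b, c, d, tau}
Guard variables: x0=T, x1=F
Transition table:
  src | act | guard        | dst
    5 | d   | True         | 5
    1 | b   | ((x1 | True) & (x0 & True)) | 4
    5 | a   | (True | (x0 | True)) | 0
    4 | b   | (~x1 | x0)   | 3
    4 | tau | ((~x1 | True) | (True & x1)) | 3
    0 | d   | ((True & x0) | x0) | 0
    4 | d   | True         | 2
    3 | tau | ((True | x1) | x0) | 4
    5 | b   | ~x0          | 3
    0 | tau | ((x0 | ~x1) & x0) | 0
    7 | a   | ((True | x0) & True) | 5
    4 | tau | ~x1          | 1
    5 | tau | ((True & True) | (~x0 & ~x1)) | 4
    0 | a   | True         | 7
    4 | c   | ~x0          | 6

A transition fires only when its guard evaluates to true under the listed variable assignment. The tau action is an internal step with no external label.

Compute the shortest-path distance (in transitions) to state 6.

BFS to 6:
  depth 0: {0}
  depth 1: {7}
  depth 2: {5}
  depth 3: {4}
  depth 4: {1,2,3}
6 never appears.

Answer: UNREACHABLE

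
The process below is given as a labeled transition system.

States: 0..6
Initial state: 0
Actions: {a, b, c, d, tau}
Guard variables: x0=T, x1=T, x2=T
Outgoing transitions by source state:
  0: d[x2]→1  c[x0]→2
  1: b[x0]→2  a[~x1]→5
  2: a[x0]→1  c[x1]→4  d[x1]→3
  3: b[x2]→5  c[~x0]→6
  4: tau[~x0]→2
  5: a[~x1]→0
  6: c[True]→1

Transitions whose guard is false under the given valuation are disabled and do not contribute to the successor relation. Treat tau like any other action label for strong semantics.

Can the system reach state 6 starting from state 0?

Answer: UNREACHABLE

Working:
Guard filter leaves 8 enabled edge(s).
L0 = {0}
L1 = {1,2}  total {0,1,2}
L2 = {3,4}  total {0,1,2,3,4}
L3 = {5}  total {0,1,2,3,4,5}
R = {0,1,2,3,4,5}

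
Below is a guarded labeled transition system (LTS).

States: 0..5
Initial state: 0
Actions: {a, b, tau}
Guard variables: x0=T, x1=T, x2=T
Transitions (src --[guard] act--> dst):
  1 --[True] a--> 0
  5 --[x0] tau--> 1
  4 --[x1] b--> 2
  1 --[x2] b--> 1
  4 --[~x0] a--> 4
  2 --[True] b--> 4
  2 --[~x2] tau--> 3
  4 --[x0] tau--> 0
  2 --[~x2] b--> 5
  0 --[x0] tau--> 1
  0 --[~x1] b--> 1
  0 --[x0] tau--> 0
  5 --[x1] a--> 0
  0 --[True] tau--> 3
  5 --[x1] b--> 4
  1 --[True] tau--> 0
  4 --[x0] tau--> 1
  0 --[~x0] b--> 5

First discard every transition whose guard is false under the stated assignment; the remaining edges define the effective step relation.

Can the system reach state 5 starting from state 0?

Answer: UNREACHABLE

Working:
13 transition(s) survive guard evaluation.
L0 = {0}
L1 = {1,3}  cumulative {0,1,3}
Reachable = {0,1,3}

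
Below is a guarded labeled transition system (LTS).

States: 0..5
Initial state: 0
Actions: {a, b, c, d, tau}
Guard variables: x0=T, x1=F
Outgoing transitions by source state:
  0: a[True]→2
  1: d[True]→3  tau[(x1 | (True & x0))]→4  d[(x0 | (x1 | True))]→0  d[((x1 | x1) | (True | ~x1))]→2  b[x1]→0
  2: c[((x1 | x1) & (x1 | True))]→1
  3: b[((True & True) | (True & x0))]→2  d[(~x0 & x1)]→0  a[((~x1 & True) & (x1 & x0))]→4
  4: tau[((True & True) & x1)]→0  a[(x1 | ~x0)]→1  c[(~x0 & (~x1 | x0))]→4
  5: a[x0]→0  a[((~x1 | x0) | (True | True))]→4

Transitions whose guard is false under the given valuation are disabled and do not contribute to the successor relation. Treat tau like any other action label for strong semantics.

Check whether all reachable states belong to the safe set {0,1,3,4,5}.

Inv-set: {0,1,3,4,5}
Reach set: {0,2}
  0: ok
  2: ✗ unsafe
reach 2 via a — violates

Answer: INVARIANT VIOLATED at state 2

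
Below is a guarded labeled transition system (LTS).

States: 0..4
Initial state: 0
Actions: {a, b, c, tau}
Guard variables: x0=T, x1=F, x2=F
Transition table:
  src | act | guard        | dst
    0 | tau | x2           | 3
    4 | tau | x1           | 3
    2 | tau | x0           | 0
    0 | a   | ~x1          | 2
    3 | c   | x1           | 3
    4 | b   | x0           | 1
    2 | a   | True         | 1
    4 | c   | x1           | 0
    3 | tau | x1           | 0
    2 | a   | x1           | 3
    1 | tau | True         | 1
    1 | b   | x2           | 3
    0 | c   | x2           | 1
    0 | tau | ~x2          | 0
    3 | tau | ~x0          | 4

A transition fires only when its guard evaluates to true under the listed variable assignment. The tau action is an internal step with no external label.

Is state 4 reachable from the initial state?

6 transition(s) survive guard evaluation.
L0 = {0}
L1 = {2}  total {0,2}
L2 = {1}  total {0,1,2}
R = {0,1,2}

Answer: UNREACHABLE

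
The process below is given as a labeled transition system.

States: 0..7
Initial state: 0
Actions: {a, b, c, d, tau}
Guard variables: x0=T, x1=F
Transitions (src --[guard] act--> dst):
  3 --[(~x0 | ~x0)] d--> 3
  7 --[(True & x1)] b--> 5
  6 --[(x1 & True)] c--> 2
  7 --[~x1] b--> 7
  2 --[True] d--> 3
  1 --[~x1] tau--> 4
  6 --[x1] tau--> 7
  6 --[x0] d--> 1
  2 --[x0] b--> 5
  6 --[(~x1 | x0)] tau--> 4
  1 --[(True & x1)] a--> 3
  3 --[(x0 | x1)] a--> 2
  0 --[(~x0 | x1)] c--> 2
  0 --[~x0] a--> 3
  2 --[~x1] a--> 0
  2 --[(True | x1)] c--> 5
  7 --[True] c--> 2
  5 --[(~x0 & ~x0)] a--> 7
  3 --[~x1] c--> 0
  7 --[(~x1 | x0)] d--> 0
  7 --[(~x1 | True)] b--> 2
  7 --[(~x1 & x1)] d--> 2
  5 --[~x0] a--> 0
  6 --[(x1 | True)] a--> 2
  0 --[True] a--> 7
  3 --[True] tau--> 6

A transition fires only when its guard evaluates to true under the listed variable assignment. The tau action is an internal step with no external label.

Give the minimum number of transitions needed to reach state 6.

Breadth-first toward 6:
  Layer 0: {0}
  Layer 1: {7}
  Layer 2: {2}
  Layer 3: {3,5}
  Layer 4: {6}
6 enters at depth 4; path a·b·d·tau

Answer: 4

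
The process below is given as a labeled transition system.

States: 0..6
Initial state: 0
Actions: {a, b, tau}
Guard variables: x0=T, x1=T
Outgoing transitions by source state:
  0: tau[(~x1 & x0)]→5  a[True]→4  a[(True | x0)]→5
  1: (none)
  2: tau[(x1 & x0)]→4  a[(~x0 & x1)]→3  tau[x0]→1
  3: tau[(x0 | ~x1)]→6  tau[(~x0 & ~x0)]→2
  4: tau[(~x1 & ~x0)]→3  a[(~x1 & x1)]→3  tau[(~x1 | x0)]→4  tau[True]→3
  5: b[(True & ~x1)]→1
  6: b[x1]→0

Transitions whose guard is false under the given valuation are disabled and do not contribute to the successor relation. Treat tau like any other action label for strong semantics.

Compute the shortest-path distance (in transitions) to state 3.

BFS to 3:
  depth 0: {0}
  depth 1: {4,5}
  depth 2: {3}
3 enters at depth 2; path a·tau

Answer: 2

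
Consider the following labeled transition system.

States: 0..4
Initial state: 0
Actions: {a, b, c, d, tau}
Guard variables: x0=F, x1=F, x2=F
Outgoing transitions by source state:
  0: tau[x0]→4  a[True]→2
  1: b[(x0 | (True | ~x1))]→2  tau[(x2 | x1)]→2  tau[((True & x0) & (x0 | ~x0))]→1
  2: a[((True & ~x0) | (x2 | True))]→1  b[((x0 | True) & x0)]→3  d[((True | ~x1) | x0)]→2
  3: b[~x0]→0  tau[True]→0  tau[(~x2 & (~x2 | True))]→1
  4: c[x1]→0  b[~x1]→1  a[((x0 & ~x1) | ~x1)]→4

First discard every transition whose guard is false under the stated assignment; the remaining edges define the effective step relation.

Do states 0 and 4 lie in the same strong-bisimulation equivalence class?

Refine partition for ~:
  round 0: {{0,1,2,3,4}}
  round 1: {{0},{1},{2},{3},{4}}
5 equivalence class(es) (converged in 2)
class of 0: {0}; class of 4: {4}

Answer: NOT BISIMILAR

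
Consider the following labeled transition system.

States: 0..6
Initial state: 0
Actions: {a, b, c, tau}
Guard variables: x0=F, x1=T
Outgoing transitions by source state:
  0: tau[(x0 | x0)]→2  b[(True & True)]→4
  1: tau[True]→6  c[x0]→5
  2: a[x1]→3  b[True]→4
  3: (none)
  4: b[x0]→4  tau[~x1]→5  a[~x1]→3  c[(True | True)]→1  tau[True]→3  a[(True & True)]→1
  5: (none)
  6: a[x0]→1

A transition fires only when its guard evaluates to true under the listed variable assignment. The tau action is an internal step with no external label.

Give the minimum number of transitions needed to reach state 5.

Answer: UNREACHABLE

Working:
Breadth-first toward 5:
  Layer 0: {0}
  Layer 1: {4}
  Layer 2: {1,3}
  Layer 3: {6}
5 never appears.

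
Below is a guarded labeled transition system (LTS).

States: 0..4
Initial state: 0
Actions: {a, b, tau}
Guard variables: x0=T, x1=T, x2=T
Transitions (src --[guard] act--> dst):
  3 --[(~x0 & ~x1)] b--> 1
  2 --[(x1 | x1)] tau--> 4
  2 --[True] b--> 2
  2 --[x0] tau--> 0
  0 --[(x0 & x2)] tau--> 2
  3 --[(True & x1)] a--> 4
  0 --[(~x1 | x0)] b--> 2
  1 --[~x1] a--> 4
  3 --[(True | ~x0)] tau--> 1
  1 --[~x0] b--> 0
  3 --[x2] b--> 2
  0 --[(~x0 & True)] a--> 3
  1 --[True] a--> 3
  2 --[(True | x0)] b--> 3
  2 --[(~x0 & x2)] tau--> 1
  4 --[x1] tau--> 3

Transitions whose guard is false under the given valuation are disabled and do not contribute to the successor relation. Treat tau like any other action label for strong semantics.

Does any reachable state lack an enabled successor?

Reachable = {0,1,2,3,4}
  0: b→2  tau→2  [deg 2]
  1: a→3  [deg 1]
  2: b→2  b→3  tau→0  tau→4  [deg 4]
  3: a→4  b→2  tau→1  [deg 3]
  4: tau→3  [deg 1]

Answer: DEADLOCK-FREE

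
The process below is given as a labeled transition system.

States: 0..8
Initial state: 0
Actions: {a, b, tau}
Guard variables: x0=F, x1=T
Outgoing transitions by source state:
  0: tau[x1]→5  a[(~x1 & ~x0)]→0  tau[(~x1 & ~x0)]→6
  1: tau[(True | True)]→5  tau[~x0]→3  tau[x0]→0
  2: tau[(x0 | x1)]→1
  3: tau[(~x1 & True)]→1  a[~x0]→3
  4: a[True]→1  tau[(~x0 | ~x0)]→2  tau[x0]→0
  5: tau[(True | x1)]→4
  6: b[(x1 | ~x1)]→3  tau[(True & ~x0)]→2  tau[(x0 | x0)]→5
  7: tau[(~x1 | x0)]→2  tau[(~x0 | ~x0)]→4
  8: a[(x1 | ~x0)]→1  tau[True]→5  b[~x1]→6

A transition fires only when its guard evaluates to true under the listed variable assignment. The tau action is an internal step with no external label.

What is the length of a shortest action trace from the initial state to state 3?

Answer: 4

Analysis:
Layered search for 3:
  L0 = {0}
  L1 = {5}
  L2 = {4}
  L3 = {1,2}
  L4 = {3}
depth(3)=4, e.g. tau·tau·a·tau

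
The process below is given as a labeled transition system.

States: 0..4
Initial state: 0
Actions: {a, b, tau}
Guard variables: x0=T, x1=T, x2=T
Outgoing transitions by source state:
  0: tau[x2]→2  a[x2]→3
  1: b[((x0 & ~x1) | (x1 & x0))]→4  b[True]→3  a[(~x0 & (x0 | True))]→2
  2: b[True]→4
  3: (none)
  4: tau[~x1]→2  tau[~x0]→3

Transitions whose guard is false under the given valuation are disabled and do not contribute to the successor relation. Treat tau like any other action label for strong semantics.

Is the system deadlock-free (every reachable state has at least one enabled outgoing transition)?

Answer: DEADLOCK at state 3

Analysis:
Reach set: {0,2,3,4}
  0: a→3  tau→2  [2 out]
  2: b→4  [1 out]
  3: ∅  [no exit]
  4: ∅  [no exit]
witness 3: a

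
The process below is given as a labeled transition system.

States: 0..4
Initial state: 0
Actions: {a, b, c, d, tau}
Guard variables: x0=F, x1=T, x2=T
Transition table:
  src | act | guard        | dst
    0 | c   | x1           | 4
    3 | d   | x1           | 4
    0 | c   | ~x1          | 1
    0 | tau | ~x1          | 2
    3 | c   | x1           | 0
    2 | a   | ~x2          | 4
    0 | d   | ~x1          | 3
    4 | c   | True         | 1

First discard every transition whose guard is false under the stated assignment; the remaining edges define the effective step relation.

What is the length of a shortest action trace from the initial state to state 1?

Answer: 2

Working:
BFS to 1:
  L0 = {0}
  L1 = {4}
  L2 = {1}
first hit 1 at d=2 via c·c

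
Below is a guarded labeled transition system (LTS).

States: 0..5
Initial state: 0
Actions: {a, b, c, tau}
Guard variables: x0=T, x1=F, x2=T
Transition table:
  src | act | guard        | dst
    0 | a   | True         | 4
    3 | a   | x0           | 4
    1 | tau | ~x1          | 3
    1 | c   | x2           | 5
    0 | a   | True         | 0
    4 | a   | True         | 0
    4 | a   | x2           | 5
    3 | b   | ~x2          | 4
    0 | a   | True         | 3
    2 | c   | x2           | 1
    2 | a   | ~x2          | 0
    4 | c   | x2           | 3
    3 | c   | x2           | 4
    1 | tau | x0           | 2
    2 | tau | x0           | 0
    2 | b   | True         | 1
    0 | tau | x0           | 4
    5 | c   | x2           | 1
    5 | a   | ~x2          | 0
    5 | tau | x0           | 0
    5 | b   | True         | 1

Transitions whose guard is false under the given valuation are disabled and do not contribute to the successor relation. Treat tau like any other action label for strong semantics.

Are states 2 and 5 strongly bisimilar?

Refine partition for ~:
  P[0] = {{0,1,2,3,4,5}}
  P[1] = {{0},{1},{2,5},{3,4}}
  P[2] = {{0},{1},{2,5},{3},{4}}
Fixed point at round 3; 5 class(es).
2∈{2,5}, 5∈{2,5}

Answer: BISIMILAR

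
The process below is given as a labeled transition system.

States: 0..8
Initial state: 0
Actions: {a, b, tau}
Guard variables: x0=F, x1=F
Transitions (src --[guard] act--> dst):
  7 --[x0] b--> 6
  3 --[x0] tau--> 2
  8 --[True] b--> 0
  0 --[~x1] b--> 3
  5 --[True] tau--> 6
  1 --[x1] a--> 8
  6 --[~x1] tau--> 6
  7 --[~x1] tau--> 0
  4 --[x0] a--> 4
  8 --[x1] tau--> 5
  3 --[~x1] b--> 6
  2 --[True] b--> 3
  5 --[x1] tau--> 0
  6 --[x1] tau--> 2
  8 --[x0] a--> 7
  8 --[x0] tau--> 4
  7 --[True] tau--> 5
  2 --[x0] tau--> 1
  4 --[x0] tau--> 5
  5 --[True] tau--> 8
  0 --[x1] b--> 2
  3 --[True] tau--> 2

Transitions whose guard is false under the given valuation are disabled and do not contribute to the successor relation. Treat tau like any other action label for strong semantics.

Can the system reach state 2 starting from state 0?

Guard filter leaves 10 enabled edge(s).
Layer 0: {0}
Layer 1: {3}  total {0,3}
Layer 2: {2,6}  total {0,2,3,6}
R = {0,2,3,6}
trace reaching 2: b·tau

Answer: REACHABLE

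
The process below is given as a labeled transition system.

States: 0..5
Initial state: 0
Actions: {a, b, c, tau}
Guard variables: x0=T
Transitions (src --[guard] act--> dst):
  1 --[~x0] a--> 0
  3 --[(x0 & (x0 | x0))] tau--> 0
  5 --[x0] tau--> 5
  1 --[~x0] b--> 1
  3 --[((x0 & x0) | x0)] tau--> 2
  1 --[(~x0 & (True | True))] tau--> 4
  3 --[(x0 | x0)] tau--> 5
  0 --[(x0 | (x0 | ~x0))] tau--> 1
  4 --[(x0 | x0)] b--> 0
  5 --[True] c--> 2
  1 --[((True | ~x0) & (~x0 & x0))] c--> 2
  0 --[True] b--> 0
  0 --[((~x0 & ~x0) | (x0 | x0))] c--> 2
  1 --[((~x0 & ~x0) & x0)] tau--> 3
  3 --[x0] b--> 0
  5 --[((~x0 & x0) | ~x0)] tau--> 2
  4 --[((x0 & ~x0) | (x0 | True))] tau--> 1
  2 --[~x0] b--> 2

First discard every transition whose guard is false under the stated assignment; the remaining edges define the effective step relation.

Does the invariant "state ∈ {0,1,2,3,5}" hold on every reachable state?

Safe = {0,1,2,3,5}
Reachable = {0,1,2}
  0: ok
  1: ok
  2: ok

Answer: INVARIANT HOLDS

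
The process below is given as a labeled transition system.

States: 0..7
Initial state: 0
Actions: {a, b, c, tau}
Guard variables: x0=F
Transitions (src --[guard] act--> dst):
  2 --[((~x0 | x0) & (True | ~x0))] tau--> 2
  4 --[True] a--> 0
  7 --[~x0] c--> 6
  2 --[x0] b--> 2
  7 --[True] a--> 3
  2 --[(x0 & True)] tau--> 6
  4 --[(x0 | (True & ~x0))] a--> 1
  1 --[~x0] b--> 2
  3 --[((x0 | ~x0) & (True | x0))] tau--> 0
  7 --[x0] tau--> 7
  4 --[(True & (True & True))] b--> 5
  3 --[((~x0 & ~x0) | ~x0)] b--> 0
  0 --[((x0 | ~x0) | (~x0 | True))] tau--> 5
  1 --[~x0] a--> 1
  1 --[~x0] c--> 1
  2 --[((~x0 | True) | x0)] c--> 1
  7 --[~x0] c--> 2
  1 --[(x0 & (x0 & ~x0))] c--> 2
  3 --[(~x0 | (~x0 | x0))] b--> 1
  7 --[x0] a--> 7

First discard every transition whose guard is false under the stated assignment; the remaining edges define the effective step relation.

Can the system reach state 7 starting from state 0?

Answer: UNREACHABLE

Trace:
Guard filter leaves 15 enabled edge(s).
Layer 0: {0}
Layer 1: {5}  cumulative {0,5}
Reachable = {0,5}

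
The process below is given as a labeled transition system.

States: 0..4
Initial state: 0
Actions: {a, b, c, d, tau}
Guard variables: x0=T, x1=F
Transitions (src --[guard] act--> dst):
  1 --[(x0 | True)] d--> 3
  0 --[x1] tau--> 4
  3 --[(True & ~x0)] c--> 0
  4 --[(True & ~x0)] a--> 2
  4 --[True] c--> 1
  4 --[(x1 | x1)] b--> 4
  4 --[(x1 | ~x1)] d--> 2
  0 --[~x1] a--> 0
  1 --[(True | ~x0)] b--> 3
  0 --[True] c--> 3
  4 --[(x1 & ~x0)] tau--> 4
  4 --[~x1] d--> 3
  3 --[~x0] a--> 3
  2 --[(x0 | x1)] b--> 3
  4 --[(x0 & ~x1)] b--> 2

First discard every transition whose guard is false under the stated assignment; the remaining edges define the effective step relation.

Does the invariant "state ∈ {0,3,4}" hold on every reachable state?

Answer: INVARIANT HOLDS

Trace:
Safe = {0,3,4}
Reach set: {0,3}
  0: ok
  3: ok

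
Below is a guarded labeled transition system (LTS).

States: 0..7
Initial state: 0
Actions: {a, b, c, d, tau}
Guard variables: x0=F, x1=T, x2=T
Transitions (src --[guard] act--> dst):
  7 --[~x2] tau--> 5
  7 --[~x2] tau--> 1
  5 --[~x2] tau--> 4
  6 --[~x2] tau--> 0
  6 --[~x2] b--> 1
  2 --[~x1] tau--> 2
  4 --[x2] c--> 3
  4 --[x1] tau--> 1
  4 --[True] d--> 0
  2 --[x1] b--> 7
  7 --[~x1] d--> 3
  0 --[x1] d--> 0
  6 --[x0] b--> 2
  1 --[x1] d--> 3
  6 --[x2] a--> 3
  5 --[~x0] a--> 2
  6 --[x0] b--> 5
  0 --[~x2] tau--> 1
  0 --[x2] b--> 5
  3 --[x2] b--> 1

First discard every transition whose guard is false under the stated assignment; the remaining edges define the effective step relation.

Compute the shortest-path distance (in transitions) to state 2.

BFS to 2:
  depth 0: {0}
  depth 1: {5}
  depth 2: {2}
first hit 2 at d=2 via b·a

Answer: 2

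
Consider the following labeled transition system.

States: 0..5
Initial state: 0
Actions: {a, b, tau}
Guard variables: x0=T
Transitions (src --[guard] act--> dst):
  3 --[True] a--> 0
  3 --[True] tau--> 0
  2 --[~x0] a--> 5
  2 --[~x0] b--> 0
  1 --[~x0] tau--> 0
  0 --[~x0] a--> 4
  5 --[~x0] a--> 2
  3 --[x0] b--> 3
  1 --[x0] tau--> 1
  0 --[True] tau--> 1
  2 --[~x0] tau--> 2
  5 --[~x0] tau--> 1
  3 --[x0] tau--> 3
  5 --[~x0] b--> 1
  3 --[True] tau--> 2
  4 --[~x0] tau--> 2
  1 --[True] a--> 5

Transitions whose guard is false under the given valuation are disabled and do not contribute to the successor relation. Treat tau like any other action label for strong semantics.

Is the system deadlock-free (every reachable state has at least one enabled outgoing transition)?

Answer: DEADLOCK at state 5

Analysis:
Reachable = {0,1,5}
  0: tau→1  [deg 1]
  1: a→5  tau→1  [deg 2]
  5: ∅  [deadlock]
Path to 5: tau·a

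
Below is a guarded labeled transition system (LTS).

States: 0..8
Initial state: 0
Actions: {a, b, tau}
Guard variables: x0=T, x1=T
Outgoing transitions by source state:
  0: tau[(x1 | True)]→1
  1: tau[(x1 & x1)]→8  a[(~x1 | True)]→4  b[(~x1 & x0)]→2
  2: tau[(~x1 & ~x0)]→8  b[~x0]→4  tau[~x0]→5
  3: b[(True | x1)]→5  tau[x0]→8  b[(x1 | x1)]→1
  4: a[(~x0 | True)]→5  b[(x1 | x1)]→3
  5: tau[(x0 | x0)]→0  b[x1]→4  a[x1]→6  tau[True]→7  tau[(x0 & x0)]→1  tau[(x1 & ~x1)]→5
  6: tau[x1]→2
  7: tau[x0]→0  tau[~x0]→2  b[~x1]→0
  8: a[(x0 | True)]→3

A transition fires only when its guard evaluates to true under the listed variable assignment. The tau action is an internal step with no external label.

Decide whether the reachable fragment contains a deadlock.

Answer: DEADLOCK at state 2

Trace:
R = {0,1,2,3,4,5,6,7,8}
  0: tau→1  [1 out]
  1: a→4  tau→8  [2 out]
  2: ∅  [deadlock]
  3: b→1  b→5  tau→8  [3 out]
  4: a→5  b→3  [2 out]
  5: a→6  b→4  tau→0  tau→1  tau→7  [5 out]
  6: tau→2  [1 out]
  7: tau→0  [1 out]
  8: a→3  [1 out]
Path to 2: tau·a·a·a·tau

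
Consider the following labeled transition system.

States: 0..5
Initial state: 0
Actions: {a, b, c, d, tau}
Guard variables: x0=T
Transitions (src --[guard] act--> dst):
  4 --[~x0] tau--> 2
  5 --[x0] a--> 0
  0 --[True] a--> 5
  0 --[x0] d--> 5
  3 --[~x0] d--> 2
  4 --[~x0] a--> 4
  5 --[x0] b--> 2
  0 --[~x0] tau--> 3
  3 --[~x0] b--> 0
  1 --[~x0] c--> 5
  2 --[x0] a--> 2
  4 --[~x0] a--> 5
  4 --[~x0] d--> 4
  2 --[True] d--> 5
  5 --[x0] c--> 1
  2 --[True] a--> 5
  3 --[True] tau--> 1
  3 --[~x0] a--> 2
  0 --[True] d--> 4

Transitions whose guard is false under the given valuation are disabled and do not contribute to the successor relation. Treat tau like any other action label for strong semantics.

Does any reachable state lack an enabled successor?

Answer: DEADLOCK at state 1

Trace:
Reach set: {0,1,2,4,5}
  0: a→5  d→4  d→5  [3 out]
  1: ∅  [no exit]
  2: a→2  a→5  d→5  [3 out]
  4: ∅  [no exit]
  5: a→0  b→2  c→1  [3 out]
trace reaching 1: a·c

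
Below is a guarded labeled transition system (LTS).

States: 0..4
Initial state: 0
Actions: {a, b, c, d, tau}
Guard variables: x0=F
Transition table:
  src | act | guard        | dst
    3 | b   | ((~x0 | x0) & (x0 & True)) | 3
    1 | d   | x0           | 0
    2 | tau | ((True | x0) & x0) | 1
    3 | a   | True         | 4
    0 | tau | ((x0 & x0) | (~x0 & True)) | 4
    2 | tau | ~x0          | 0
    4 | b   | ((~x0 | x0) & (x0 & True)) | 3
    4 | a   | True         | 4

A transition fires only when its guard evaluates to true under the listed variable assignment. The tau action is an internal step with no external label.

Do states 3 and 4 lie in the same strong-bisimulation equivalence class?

Answer: BISIMILAR

Working:
Refine partition for ~:
  π0 = {{0,1,2,3,4}}
  π1 = {{0,2},{1},{3,4}}
  π2 = {{0},{1},{2},{3,4}}
Fixed point at round 3; 4 class(es).
3∈{3,4}, 4∈{3,4}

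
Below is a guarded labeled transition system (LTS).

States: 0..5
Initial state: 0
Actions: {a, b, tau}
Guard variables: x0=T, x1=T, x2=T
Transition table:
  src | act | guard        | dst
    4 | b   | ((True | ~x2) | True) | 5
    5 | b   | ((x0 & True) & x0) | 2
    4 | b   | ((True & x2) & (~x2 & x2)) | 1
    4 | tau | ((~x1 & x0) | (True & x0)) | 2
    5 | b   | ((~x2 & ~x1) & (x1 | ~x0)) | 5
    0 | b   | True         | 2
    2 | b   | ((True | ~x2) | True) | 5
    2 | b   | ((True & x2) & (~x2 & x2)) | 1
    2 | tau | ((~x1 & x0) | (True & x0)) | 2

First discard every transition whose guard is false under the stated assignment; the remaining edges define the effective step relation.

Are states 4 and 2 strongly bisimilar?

Compute ~ classes (split until stable):
  P[0] = {{0,1,2,3,4,5}}
  P[1] = {{0,5},{1,3},{2,4}}
Fixed point at round 2; 3 class(es).
[4]={2,4}  [2]={2,4}

Answer: BISIMILAR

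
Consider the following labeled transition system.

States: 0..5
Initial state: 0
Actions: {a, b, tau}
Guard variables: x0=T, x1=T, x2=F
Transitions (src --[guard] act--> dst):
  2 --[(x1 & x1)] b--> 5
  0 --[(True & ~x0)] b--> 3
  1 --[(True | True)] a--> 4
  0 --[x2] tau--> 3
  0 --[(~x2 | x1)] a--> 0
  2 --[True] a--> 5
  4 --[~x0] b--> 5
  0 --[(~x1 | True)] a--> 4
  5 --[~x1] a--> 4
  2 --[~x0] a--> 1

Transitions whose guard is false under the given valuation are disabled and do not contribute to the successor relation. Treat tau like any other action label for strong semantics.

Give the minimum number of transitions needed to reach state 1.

Breadth-first toward 1:
  L0 = {0}
  L1 = {4}
1 never appears.

Answer: UNREACHABLE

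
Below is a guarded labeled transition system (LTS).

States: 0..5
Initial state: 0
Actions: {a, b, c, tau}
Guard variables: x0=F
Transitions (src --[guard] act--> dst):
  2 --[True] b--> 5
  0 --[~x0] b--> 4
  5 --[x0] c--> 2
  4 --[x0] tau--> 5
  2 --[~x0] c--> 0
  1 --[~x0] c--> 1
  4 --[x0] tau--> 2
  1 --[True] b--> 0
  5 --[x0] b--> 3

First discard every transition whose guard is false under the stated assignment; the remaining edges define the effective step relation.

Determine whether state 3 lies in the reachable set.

Answer: UNREACHABLE

Trace:
After dropping false guards: 5 live edges.
L0 = {0}
L1 = {4}  total {0,4}
Reach set: {0,4}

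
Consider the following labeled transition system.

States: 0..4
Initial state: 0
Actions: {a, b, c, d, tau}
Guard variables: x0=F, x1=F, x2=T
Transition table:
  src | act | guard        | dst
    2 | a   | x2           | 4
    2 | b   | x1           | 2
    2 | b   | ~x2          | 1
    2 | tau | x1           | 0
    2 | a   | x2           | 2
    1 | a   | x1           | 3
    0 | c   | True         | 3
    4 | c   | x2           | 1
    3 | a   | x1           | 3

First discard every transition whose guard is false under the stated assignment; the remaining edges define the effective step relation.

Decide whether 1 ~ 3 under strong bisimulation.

Compute ~ classes (split until stable):
  P[0] = {{0,1,2,3,4}}
  P[1] = {{0,4},{1,3},{2}}
stable after 2 split(s): 3 block(s)
class of 1: {1,3}; class of 3: {1,3}

Answer: BISIMILAR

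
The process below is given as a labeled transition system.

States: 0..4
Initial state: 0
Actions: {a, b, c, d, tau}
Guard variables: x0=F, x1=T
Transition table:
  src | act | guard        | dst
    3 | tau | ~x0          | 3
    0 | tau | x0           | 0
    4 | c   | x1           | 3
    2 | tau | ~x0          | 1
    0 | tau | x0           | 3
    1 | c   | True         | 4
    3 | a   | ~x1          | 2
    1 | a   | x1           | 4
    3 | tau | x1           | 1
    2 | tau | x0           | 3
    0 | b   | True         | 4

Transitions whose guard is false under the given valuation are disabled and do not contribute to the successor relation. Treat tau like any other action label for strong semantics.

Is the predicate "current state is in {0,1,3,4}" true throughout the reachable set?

Answer: INVARIANT HOLDS

Trace:
Inv-set: {0,1,3,4}
Reach set: {0,1,3,4}
  0: ok
  1: ok
  3: ok
  4: ok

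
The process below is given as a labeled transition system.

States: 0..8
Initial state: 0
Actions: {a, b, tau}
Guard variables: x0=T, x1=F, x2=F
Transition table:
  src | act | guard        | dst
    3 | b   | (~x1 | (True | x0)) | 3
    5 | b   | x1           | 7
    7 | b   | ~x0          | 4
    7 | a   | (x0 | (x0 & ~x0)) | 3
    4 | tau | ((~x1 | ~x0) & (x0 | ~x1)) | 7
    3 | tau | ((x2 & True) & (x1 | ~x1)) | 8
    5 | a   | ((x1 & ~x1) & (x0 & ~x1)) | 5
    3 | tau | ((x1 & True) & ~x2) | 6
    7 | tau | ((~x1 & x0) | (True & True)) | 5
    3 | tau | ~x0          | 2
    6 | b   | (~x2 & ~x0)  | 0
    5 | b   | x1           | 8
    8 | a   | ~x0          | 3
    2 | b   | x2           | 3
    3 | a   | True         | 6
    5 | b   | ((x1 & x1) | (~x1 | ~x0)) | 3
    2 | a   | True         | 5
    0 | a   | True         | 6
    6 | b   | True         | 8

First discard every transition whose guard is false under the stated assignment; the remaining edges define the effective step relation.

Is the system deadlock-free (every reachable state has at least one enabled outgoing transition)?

Answer: DEADLOCK at state 8

Trace:
R = {0,6,8}
  0: a→6  [1 out]
  6: b→8  [1 out]
  8: ∅  [no exit]
trace reaching 8: a·b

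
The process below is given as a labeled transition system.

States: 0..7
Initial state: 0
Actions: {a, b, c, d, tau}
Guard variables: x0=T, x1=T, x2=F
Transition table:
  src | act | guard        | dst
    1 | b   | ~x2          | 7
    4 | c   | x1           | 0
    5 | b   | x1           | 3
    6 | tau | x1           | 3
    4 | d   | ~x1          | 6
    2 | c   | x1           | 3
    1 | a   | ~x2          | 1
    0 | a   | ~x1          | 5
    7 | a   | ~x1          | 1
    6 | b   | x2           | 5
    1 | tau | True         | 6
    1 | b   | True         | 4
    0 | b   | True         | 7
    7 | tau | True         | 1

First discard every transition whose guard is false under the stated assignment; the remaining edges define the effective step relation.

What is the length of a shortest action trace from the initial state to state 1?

Answer: 2

Analysis:
Breadth-first toward 1:
  depth 0: {0}
  depth 1: {7}
  depth 2: {1}
1 enters at depth 2; path b·tau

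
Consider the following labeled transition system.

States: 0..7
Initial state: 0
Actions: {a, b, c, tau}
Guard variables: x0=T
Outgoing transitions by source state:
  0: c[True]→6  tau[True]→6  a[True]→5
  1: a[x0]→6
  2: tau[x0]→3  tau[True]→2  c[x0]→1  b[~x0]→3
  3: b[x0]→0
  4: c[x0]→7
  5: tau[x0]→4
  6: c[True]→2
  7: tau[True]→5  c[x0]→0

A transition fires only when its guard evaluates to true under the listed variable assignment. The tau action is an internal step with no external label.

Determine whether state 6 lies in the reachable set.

Answer: REACHABLE

Analysis:
Guard filter leaves 13 enabled edge(s).
L0 = {0}
L1 = {5,6}  cumulative {0,5,6}
L2 = {2,4}  cumulative {0,2,4,5,6}
L3 = {1,3,7}  cumulative {0,1,2,3,4,5,6,7}
R = {0,1,2,3,4,5,6,7}
Path to 6: c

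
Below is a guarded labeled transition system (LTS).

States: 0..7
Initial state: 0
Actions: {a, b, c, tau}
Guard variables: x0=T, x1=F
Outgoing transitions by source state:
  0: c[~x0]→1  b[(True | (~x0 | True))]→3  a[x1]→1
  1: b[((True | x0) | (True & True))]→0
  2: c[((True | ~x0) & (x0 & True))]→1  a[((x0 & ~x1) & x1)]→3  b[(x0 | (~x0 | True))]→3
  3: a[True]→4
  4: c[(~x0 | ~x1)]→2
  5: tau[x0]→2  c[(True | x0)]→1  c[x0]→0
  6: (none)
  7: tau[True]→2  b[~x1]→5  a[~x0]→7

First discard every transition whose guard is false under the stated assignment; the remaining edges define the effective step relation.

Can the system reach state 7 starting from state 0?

Answer: UNREACHABLE

Trace:
After dropping false guards: 11 live edges.
L0 = {0}
L1 = {3}  cumulative {0,3}
L2 = {4}  cumulative {0,3,4}
L3 = {2}  cumulative {0,2,3,4}
L4 = {1}  cumulative {0,1,2,3,4}
Reachable = {0,1,2,3,4}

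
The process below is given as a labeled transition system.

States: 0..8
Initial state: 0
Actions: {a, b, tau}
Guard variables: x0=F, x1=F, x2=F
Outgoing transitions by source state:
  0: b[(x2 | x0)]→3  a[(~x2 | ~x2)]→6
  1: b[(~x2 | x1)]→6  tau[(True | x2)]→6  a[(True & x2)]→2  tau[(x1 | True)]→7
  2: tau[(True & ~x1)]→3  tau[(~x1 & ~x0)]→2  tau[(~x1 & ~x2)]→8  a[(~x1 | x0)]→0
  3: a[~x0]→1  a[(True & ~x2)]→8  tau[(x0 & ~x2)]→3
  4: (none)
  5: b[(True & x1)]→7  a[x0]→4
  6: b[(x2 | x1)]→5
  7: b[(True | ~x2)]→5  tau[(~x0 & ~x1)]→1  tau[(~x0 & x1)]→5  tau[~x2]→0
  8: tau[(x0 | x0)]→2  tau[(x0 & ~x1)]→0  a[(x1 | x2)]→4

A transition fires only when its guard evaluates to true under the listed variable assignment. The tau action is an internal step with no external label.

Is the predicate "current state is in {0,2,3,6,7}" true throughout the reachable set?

Answer: INVARIANT HOLDS

Working:
Inv-set: {0,2,3,6,7}
Reach set: {0,6}
  0: ✓
  6: ✓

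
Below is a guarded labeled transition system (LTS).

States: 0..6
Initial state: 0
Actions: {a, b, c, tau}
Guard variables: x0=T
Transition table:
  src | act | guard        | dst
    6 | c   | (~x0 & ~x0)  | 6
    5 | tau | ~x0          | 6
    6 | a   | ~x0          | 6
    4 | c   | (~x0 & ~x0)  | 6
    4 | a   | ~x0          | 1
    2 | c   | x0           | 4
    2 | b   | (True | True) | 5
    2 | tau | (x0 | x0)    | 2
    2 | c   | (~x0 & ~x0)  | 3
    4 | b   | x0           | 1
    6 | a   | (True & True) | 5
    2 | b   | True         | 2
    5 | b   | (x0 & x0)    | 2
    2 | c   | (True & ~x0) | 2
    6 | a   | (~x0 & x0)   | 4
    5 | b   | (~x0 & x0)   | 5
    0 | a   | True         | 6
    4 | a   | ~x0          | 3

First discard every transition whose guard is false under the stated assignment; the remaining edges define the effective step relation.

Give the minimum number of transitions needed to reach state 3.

BFS to 3:
  depth 0: {0}
  depth 1: {6}
  depth 2: {5}
  depth 3: {2}
  depth 4: {4}
  depth 5: {1}
3 never appears.

Answer: UNREACHABLE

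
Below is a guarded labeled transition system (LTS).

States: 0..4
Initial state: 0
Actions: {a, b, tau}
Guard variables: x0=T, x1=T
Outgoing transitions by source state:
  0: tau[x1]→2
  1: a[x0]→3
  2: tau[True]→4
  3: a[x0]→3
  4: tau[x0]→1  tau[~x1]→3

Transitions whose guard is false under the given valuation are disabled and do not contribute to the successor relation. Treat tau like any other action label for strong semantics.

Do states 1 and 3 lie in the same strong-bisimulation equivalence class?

Compute ~ classes (split until stable):
  round 0: {{0,1,2,3,4}}
  round 1: {{0,2,4},{1,3}}
  round 2: {{0,2},{1,3},{4}}
  round 3: {{0},{1,3},{2},{4}}
stable after 4 split(s): 4 block(s)
1∈{1,3}, 3∈{1,3}

Answer: BISIMILAR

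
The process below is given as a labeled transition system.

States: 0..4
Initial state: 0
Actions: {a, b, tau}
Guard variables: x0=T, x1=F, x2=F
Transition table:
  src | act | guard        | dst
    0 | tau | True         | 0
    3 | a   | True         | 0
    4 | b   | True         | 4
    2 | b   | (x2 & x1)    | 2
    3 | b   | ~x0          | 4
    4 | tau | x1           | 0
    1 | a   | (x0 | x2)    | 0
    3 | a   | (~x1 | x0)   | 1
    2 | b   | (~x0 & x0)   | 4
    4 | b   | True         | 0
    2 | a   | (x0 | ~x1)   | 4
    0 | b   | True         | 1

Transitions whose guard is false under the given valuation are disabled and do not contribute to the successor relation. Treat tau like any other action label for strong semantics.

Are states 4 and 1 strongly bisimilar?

Answer: NOT BISIMILAR

Working:
Refine partition for ~:
  π0 = {{0,1,2,3,4}}
  π1 = {{0},{1,2,3},{4}}
  π2 = {{0},{1},{2},{3},{4}}
stable after 3 split(s): 5 block(s)
4∈{4}, 1∈{1}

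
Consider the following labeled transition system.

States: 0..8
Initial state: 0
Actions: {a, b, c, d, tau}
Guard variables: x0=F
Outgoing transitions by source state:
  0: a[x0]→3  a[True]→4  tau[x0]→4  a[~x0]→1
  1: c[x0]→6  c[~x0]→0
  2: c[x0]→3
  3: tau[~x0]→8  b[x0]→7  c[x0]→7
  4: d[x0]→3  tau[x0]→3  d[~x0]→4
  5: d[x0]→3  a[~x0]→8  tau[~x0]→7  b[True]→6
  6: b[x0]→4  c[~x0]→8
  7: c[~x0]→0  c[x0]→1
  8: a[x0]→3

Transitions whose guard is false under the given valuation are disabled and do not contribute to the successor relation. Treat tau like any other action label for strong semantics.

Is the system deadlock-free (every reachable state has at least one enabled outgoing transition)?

R = {0,1,4}
  0: a→1  a→4  [deg 2]
  1: c→0  [deg 1]
  4: d→4  [deg 1]

Answer: DEADLOCK-FREE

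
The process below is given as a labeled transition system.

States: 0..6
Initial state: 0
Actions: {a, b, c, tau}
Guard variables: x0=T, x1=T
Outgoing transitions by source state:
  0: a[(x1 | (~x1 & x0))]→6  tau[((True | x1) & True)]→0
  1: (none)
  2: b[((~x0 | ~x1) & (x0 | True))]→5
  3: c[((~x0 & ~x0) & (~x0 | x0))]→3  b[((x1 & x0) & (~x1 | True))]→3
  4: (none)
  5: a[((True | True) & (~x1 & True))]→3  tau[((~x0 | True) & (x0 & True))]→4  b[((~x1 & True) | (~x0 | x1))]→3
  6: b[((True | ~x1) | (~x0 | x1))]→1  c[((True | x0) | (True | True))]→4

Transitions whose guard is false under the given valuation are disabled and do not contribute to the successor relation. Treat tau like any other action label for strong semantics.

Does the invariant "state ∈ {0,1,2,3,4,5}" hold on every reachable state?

Answer: INVARIANT VIOLATED at state 6

Analysis:
Allowed set {0,1,2,3,4,5}
R = {0,1,4,6}
  0: ✓
  1: ✓
  4: ✓
  6: outside
counterexample path to 6: a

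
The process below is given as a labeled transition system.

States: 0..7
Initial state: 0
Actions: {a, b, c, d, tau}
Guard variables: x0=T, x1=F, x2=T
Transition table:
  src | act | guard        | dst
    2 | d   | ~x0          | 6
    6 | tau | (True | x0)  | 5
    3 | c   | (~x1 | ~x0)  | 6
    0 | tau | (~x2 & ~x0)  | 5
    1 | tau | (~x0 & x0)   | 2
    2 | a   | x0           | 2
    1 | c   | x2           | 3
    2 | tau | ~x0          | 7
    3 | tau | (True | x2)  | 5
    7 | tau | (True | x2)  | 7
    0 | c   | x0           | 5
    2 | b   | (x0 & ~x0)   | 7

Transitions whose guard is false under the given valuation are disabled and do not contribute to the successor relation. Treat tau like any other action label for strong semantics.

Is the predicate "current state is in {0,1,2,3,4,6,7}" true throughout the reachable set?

Answer: INVARIANT VIOLATED at state 5

Analysis:
Inv-set: {0,1,2,3,4,6,7}
Reach set: {0,5}
  0: ok
  5: VIOLATES
witness against invariant: c → 5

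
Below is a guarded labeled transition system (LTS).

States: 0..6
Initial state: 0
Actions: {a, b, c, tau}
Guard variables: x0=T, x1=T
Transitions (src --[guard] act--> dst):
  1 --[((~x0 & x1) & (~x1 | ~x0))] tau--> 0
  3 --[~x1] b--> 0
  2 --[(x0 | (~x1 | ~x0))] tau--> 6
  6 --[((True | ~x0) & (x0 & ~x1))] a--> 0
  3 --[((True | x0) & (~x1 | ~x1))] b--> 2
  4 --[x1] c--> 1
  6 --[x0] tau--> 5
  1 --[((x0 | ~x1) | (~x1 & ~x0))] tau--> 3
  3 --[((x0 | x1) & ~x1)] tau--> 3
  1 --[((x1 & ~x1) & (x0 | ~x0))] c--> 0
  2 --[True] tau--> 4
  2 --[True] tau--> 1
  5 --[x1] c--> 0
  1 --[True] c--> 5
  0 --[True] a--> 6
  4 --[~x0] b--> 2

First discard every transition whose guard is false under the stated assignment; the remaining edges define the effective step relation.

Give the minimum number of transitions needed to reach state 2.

Answer: UNREACHABLE

Analysis:
Layered search for 2:
  depth 0: {0}
  depth 1: {6}
  depth 2: {5}
2 never appears.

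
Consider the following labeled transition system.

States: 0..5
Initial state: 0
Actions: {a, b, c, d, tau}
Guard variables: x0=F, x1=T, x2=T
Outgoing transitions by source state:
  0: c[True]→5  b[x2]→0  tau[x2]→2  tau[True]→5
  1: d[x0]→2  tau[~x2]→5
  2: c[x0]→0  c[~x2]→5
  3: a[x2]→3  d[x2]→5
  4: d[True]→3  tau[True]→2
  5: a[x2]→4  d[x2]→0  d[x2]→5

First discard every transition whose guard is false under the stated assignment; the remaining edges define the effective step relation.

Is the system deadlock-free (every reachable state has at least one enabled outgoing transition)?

Reach set: {0,2,3,4,5}
  0: b→0  c→5  tau→2  tau→5  [4 exit(s)]
  2: ∅  [deadlock]
  3: a→3  d→5  [2 exit(s)]
  4: d→3  tau→2  [2 exit(s)]
  5: a→4  d→0  d→5  [3 exit(s)]
witness 2: tau

Answer: DEADLOCK at state 2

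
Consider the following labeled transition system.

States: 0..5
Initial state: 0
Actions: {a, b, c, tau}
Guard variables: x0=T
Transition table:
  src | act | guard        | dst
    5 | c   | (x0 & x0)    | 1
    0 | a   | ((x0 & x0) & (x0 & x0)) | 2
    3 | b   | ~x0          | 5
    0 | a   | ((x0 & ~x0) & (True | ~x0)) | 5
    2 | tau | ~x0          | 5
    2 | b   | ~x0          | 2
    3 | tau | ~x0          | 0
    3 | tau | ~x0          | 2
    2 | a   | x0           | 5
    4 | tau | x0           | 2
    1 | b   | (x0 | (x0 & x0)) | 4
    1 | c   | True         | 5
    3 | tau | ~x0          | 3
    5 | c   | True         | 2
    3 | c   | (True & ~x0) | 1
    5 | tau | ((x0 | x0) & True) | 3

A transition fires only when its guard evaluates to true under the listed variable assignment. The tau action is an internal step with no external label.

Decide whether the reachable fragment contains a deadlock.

Reachable = {0,1,2,3,4,5}
  0: a→2  [1 out]
  1: b→4  c→5  [2 out]
  2: a→5  [1 out]
  3: ∅  [deadlock]
  4: tau→2  [1 out]
  5: c→1  c→2  tau→3  [3 out]
Path to 3: a·a·tau

Answer: DEADLOCK at state 3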